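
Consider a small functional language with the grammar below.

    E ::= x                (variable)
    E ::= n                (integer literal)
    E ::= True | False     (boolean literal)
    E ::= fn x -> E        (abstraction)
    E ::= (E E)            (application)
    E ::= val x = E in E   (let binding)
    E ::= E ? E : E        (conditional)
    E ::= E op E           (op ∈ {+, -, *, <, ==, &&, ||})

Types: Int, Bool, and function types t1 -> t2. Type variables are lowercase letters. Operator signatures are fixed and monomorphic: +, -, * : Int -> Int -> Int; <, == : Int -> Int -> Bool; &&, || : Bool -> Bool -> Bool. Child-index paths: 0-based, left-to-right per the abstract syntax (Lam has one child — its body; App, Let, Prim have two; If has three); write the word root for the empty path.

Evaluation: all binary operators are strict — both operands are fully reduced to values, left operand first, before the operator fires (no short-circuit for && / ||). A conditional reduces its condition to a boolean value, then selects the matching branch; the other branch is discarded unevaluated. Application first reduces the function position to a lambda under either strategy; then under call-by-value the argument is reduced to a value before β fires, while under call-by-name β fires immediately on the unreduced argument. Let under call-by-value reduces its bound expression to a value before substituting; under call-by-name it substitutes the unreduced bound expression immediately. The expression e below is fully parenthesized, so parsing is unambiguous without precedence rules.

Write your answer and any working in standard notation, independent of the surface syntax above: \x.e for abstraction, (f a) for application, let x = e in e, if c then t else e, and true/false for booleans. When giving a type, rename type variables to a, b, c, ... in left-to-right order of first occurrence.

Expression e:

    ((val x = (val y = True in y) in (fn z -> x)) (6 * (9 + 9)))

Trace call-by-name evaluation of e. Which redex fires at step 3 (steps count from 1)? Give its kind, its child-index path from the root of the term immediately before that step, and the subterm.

Working:
step 0: ((let x = (let y = true in y) in (\z.x)) (6 * (9 + 9)))
step 1: [let@0] ((\z.(let y = true in y)) (6 * (9 + 9)))
step 2: [beta@root] (let y = true in y)
step 3: [let@root] true

Answer: let at root : (let y = true in y)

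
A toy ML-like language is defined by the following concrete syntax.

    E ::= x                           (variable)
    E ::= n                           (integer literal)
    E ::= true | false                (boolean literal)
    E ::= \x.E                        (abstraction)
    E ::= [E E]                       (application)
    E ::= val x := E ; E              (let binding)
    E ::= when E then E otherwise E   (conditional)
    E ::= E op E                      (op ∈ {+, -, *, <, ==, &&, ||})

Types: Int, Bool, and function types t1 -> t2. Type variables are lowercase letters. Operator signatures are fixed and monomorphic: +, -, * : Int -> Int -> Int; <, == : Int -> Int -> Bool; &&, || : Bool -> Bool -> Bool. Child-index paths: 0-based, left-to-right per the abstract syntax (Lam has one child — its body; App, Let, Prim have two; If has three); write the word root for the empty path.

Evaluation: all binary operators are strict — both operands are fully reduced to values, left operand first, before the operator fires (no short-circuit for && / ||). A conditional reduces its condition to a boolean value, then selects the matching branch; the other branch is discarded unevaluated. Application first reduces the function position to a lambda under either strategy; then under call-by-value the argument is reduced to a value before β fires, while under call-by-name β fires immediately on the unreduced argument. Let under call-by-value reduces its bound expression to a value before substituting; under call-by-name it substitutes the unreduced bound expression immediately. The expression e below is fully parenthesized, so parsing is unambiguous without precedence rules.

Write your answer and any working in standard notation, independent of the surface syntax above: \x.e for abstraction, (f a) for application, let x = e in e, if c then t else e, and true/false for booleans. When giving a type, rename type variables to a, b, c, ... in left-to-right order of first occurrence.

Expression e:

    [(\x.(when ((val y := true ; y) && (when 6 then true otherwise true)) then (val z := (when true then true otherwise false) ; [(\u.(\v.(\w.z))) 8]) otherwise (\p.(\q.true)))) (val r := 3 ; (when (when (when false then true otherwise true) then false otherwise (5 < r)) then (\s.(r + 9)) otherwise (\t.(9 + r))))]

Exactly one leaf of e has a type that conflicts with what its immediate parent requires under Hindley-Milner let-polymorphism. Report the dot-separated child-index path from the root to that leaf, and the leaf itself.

Working:
let y : Bool
y : Bool
  unify Bool ~ Bool
  unify Int ~ Bool
  FAIL: mismatch Int ~ Bool

Answer: 0.0.0.1.0 : 6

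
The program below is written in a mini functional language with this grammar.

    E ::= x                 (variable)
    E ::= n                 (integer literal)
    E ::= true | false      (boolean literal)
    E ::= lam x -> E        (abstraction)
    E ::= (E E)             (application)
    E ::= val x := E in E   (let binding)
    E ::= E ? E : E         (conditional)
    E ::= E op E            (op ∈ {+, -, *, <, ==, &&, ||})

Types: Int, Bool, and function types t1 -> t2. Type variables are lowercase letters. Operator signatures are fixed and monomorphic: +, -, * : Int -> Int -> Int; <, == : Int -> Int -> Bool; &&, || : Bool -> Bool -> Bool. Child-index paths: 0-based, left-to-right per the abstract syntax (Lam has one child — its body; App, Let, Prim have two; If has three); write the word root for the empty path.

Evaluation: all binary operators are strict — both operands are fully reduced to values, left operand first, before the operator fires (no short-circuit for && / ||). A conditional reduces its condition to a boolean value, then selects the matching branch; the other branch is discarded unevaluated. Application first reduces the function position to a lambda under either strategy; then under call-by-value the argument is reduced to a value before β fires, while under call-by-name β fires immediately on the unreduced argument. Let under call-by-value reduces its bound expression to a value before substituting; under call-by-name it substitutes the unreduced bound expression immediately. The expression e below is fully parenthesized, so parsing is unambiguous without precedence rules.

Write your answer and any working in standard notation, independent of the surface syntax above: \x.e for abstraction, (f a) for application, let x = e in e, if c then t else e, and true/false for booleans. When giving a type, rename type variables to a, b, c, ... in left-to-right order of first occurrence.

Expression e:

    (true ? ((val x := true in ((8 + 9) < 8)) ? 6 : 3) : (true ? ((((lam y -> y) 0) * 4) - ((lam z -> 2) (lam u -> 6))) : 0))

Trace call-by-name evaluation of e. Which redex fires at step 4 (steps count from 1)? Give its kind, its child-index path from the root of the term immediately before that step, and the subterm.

Trace:
step 0: (if true then (if (let x = true in ((8 + 9) < 8)) then 6 else 3) else (if true then ((((\y.y) 0) * 4) - ((\z.2) (\u.6))) else 0))
step 1: [if@root] (if (let x = true in ((8 + 9) < 8)) then 6 else 3)
step 2: [let@0] (if ((8 + 9) < 8) then 6 else 3)
step 3: [delta@0.0] (if (17 < 8) then 6 else 3)
step 4: [delta@0] (if false then 6 else 3)

Answer: delta at 0 : (17 < 8)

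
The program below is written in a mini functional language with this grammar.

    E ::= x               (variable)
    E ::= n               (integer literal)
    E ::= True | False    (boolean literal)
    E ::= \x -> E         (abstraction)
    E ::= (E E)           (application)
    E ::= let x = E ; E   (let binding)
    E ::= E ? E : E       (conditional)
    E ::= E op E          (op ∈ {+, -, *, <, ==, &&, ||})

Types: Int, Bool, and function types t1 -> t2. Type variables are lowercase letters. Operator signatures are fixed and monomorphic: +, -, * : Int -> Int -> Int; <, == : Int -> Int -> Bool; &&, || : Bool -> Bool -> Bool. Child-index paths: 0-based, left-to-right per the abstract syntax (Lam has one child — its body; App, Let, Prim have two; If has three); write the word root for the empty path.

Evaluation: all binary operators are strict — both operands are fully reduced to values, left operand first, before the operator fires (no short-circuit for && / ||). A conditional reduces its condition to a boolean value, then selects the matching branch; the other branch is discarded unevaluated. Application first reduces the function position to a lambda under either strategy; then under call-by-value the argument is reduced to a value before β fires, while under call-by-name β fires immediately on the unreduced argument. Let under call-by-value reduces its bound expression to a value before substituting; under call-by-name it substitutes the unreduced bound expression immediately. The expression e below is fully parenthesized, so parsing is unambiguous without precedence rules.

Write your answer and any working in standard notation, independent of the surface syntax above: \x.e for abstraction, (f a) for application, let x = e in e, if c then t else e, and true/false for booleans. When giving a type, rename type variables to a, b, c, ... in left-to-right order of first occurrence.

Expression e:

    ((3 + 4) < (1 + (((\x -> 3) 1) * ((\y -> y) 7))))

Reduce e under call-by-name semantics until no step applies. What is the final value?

Trace:
step 0: ((3 + 4) < (1 + (((\x.3) 1) * ((\y.y) 7))))
step 1: [delta@0] (7 < (1 + (((\x.3) 1) * ((\y.y) 7))))
step 2: [beta@1.1.0] (7 < (1 + (3 * ((\y.y) 7))))
step 3: [beta@1.1.1] (7 < (1 + (3 * 7)))
step 4: [delta@1.1] (7 < (1 + 21))
step 5: [delta@1] (7 < 22)
step 6: [delta@root] true

Answer: true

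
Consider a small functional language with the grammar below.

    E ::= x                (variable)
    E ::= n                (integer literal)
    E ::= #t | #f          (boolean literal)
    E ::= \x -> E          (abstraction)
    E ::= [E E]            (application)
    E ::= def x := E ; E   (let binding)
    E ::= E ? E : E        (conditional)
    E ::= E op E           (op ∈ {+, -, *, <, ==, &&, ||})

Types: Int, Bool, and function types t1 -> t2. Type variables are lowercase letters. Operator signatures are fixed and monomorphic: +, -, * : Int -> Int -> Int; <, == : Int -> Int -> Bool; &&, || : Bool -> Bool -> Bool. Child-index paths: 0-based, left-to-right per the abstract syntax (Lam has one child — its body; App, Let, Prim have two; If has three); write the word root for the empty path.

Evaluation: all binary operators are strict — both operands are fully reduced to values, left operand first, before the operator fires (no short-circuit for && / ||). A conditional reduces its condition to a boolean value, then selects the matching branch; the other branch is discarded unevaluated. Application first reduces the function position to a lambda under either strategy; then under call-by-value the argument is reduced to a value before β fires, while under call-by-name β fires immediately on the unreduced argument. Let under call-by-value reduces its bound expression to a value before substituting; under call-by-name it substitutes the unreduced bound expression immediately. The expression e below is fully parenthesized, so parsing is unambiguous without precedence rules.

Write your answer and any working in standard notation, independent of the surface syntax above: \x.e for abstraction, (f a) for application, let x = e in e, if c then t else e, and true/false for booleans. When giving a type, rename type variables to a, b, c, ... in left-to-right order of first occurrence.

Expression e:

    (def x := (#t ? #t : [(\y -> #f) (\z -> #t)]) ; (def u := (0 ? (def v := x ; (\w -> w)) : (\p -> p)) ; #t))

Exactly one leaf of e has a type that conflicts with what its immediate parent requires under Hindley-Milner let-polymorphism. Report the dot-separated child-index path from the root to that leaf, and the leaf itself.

Answer: 1.0.0 : 0

Working:
  unify Bool ~ Bool
\y._ : a -> Bool
\z._ : b -> Bool
  unify a -> Bool ~ (b -> Bool) -> c
  unify a ~ b -> Bool
  unify Bool ~ c
_ _ : Bool
  unify Bool ~ Bool
let x : Bool
  unify Int ~ Bool
  FAIL: mismatch Int ~ Bool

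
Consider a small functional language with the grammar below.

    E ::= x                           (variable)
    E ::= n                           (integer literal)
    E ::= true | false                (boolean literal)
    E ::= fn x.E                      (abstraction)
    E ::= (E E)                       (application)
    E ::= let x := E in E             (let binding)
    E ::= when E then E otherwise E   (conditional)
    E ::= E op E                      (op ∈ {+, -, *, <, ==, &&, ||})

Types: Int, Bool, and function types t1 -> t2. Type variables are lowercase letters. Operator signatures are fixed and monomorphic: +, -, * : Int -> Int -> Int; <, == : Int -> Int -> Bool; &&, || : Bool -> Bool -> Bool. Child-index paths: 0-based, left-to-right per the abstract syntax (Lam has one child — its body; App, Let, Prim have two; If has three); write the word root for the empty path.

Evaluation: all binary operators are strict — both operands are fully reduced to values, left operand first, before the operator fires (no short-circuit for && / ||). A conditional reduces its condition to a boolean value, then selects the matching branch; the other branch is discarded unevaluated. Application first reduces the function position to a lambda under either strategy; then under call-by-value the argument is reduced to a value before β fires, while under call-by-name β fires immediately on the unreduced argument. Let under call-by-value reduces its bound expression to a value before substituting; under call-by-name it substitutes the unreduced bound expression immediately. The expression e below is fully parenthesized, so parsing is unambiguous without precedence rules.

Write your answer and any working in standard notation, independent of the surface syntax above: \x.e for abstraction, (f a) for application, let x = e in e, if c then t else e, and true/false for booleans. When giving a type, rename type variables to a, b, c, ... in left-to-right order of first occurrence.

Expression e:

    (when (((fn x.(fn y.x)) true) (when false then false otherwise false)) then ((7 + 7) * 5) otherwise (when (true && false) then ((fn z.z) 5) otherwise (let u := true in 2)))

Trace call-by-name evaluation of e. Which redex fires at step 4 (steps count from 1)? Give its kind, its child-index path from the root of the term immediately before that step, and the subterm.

Derivation:
step 0: (if (((\x.(\y.x)) true) (if false then false else false)) then ((7 + 7) * 5) else (if (true && false) then ((\z.z) 5) else (let u = true in 2)))
step 1: [beta@0.0] (if ((\y.true) (if false then false else false)) then ((7 + 7) * 5) else (if (true && false) then ((\z.z) 5) else (let u = true in 2)))
step 2: [beta@0] (if true then ((7 + 7) * 5) else (if (true && false) then ((\z.z) 5) else (let u = true in 2)))
step 3: [if@root] ((7 + 7) * 5)
step 4: [delta@0] (14 * 5)

Answer: delta at 0 : (7 + 7)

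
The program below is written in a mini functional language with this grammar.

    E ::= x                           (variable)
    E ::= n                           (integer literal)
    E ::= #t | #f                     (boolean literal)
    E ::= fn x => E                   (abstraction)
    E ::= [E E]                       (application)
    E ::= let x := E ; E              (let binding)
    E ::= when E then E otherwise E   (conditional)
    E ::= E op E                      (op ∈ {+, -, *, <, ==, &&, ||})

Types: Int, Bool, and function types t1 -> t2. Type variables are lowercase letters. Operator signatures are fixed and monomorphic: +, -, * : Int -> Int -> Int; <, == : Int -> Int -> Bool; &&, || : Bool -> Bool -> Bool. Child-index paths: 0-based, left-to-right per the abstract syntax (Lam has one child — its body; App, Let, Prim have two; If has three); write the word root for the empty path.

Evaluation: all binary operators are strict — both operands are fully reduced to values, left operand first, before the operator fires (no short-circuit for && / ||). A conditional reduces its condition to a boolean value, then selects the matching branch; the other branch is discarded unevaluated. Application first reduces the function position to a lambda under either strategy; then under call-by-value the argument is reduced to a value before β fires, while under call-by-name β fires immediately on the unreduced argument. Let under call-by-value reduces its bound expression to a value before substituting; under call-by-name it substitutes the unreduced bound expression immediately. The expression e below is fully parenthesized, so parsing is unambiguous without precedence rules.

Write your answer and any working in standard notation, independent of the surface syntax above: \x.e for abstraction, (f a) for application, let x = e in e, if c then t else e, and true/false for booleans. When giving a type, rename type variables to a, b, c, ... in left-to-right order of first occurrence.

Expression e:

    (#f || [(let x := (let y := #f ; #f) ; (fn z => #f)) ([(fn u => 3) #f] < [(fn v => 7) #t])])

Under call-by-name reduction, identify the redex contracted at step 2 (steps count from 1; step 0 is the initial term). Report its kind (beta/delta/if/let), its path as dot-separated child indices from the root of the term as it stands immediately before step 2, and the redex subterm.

Answer: beta at 1 : ((\z.false) (((\u.3) false) < ((\v.7) true)))

Trace:
step 0: (false || ((let x = (let y = false in false) in (\z.false)) (((\u.3) false) < ((\v.7) true))))
step 1: [let@1.0] (false || ((\z.false) (((\u.3) false) < ((\v.7) true))))
step 2: [beta@1] (false || false)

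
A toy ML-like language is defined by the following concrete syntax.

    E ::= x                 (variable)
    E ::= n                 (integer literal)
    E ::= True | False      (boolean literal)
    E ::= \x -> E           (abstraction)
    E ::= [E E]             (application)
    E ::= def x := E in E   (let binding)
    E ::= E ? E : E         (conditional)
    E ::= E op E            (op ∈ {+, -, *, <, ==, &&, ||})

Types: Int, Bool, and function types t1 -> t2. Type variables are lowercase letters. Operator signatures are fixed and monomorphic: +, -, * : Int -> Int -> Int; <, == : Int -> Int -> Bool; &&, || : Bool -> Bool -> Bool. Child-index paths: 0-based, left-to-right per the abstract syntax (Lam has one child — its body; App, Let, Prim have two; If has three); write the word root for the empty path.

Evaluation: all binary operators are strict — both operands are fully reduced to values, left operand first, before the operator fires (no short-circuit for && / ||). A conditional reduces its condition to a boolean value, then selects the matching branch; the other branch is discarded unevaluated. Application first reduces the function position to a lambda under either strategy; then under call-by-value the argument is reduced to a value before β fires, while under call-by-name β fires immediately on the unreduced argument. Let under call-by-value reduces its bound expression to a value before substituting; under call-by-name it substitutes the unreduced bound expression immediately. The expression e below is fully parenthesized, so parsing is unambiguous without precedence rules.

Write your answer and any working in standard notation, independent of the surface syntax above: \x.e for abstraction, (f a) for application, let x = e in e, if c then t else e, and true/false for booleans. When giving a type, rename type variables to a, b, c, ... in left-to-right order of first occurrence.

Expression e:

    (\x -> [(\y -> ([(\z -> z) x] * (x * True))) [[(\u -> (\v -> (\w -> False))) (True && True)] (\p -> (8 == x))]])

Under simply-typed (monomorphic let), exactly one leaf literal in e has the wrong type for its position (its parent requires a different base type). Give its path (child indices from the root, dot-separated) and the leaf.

Working:
z : c
\z._ : c -> c
x : a
  unify c -> c ~ a -> d
  unify c ~ a
  unify a ~ d
_ _ : d
  unify d ~ Int
x : Int
  unify Int ~ Int
  unify Bool ~ Int
  FAIL: mismatch Bool ~ Int

Answer: 0.0.0.1.1 : true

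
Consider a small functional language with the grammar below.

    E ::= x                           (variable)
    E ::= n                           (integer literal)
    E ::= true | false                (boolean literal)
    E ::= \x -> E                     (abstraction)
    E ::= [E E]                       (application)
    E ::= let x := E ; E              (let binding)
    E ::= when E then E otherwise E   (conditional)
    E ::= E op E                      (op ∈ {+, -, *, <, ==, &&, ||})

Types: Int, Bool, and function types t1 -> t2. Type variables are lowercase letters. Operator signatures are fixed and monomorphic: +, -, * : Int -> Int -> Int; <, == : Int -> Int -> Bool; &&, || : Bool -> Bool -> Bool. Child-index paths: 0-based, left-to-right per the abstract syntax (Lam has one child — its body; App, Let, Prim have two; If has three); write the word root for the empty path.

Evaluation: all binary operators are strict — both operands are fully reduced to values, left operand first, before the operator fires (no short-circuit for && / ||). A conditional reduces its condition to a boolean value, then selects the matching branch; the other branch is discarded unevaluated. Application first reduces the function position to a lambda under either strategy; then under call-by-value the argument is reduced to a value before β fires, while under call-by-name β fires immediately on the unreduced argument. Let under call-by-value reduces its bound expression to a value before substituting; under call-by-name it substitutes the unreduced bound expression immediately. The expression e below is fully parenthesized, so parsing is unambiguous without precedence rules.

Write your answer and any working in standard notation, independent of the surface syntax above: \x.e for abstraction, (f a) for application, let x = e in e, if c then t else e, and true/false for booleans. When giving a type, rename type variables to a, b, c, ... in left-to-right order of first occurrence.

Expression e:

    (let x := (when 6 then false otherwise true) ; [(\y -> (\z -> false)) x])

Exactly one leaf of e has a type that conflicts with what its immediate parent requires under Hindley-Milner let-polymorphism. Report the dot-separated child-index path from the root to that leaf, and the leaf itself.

Trace:
  unify Int ~ Bool
  FAIL: mismatch Int ~ Bool

Answer: 0.0 : 6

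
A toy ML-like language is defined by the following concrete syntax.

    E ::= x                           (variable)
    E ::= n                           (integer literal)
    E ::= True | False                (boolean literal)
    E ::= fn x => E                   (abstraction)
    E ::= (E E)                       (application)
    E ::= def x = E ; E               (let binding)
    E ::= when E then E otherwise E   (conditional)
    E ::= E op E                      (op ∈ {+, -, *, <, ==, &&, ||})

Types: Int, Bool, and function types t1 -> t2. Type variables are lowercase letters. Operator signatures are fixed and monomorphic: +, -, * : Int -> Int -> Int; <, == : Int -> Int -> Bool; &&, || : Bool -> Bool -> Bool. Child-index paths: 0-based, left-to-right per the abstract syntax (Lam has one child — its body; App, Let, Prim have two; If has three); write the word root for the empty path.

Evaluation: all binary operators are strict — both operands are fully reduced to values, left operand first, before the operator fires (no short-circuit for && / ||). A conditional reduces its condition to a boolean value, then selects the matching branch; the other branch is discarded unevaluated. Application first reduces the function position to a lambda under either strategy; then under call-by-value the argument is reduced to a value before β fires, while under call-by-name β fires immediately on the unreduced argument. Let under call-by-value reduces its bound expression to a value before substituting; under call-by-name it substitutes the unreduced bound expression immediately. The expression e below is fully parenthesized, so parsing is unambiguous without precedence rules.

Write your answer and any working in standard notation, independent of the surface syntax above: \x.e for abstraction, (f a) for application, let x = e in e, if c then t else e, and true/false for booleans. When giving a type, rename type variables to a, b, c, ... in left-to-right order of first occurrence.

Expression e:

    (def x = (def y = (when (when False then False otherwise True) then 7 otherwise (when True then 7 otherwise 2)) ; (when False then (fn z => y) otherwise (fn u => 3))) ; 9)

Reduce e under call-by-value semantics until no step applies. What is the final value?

Answer: 9

Trace:
step 0: (let x = (let y = (if (if false then false else true) then 7 else (if true then 7 else 2)) in (if false then (\z.y) else (\u.3))) in 9)
step 1: [if@0.0.0] (let x = (let y = (if true then 7 else (if true then 7 else 2)) in (if false then (\z.y) else (\u.3))) in 9)
step 2: [if@0.0] (let x = (let y = 7 in (if false then (\z.y) else (\u.3))) in 9)
step 3: [let@0] (let x = (if false then (\z.7) else (\u.3)) in 9)
step 4: [if@0] (let x = (\u.3) in 9)
step 5: [let@root] 9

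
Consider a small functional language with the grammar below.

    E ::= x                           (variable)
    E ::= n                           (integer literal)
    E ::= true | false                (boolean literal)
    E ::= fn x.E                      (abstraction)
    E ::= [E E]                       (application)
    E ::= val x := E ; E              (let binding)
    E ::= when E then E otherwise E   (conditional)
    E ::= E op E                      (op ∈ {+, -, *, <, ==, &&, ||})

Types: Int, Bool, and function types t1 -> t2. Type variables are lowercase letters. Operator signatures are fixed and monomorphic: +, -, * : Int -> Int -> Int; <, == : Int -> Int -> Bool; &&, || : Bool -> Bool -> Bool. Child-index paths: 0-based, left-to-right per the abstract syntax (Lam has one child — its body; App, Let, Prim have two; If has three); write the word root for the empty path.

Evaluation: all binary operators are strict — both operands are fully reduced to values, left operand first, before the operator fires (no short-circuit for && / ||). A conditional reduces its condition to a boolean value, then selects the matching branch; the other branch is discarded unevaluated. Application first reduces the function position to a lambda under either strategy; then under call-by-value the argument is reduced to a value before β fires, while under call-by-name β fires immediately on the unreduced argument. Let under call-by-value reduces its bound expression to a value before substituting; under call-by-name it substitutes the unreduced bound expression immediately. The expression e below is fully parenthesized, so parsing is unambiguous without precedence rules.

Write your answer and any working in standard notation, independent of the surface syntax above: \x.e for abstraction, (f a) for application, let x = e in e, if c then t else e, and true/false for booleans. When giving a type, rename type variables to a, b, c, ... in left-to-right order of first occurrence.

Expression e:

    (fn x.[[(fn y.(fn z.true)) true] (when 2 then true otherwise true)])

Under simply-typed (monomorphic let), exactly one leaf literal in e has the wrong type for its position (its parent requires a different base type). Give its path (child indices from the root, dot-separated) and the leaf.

Answer: 0.1.0 : 2

Working:
\z._ : c -> Bool
\y._ : b -> c -> Bool
  unify b -> c -> Bool ~ Bool -> d
  unify b ~ Bool
  unify c -> Bool ~ d
_ _ : c -> Bool
  unify Int ~ Bool
  FAIL: mismatch Int ~ Bool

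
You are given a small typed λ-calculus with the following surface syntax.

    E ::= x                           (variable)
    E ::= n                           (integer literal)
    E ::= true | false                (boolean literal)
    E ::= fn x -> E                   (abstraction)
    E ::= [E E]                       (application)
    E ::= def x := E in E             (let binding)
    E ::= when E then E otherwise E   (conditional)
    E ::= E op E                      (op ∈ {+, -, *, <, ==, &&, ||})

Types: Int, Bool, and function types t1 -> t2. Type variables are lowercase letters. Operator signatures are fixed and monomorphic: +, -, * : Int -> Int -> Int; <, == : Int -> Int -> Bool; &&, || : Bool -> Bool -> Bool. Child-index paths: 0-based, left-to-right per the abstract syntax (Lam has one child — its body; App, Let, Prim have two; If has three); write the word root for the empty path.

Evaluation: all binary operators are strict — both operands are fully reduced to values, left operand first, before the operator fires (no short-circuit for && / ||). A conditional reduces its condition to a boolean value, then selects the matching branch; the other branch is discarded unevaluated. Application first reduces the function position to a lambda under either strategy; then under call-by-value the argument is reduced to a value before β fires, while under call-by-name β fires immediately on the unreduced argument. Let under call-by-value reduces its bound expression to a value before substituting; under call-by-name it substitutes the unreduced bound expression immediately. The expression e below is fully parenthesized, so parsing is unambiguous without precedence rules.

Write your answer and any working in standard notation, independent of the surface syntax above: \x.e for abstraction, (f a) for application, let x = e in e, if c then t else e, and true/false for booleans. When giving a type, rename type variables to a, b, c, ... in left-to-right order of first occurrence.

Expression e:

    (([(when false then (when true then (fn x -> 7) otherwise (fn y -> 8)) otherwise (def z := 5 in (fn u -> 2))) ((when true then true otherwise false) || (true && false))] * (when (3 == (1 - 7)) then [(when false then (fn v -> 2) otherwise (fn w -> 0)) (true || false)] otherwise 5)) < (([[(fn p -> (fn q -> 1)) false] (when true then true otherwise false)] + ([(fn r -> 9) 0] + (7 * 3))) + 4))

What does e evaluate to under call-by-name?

Derivation:
step 0: ((((if false then (if true then (\x.7) else (\y.8)) else (let z = 5 in (\u.2))) ((if true then true else false) || (true && false))) * (if (3 == (1 - 7)) then ((if false then (\v.2) else (\w.0)) (true || false)) else 5)) < (((((\p.(\q.1)) false) (if true then true else false)) + (((\r.9) 0) + (7 * 3))) + 4))
step 1: [if@0.0.0] ((((let z = 5 in (\u.2)) ((if true then true else false) || (true && false))) * (if (3 == (1 - 7)) then ((if false then (\v.2) else (\w.0)) (true || false)) else 5)) < (((((\p.(\q.1)) false) (if true then true else false)) + (((\r.9) 0) + (7 * 3))) + 4))
step 2: [let@0.0.0] ((((\u.2) ((if true then true else false) || (true && false))) * (if (3 == (1 - 7)) then ((if false then (\v.2) else (\w.0)) (true || false)) else 5)) < (((((\p.(\q.1)) false) (if true then true else false)) + (((\r.9) 0) + (7 * 3))) + 4))
step 3: [beta@0.0] ((2 * (if (3 == (1 - 7)) then ((if false then (\v.2) else (\w.0)) (true || false)) else 5)) < (((((\p.(\q.1)) false) (if true then true else false)) + (((\r.9) 0) + (7 * 3))) + 4))
step 4: [delta@0.1.0.1] ((2 * (if (3 == -6) then ((if false then (\v.2) else (\w.0)) (true || false)) else 5)) < (((((\p.(\q.1)) false) (if true then true else false)) + (((\r.9) 0) + (7 * 3))) + 4))
step 5: [delta@0.1.0] ((2 * (if false then ((if false then (\v.2) else (\w.0)) (true || false)) else 5)) < (((((\p.(\q.1)) false) (if true then true else false)) + (((\r.9) 0) + (7 * 3))) + 4))
step 6: [if@0.1] ((2 * 5) < (((((\p.(\q.1)) false) (if true then true else false)) + (((\r.9) 0) + (7 * 3))) + 4))
step 7: [delta@0] (10 < (((((\p.(\q.1)) false) (if true then true else false)) + (((\r.9) 0) + (7 * 3))) + 4))
step 8: [beta@1.0.0.0] (10 < ((((\q.1) (if true then true else false)) + (((\r.9) 0) + (7 * 3))) + 4))
step 9: [beta@1.0.0] (10 < ((1 + (((\r.9) 0) + (7 * 3))) + 4))
step 10: [beta@1.0.1.0] (10 < ((1 + (9 + (7 * 3))) + 4))
step 11: [delta@1.0.1.1] (10 < ((1 + (9 + 21)) + 4))
step 12: [delta@1.0.1] (10 < ((1 + 30) + 4))
step 13: [delta@1.0] (10 < (31 + 4))
step 14: [delta@1] (10 < 35)
step 15: [delta@root] true

Answer: true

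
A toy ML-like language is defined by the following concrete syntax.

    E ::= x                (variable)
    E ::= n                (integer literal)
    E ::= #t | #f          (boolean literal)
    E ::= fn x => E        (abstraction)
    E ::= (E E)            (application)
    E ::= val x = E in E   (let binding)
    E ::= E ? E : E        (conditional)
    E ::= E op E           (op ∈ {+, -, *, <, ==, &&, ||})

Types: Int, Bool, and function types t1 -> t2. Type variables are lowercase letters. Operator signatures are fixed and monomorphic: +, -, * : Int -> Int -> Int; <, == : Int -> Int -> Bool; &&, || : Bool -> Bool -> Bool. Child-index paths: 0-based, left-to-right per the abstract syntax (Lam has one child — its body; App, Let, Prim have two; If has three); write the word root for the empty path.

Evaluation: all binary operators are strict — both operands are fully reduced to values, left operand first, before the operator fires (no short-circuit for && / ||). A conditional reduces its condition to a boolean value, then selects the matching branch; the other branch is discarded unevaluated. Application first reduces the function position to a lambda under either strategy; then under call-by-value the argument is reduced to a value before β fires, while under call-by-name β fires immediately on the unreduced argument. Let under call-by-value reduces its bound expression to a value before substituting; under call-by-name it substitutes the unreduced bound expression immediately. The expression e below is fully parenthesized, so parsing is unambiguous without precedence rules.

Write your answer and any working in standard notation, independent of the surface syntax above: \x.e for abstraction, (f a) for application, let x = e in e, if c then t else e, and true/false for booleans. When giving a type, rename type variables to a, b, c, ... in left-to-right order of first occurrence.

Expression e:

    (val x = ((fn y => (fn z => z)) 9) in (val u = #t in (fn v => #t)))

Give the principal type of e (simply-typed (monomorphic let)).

Working:
z : b
\z._ : b -> b
\y._ : a -> b -> b
  unify a -> b -> b ~ Int -> c
  unify a ~ Int
  unify b -> b ~ c
_ _ : b -> b
let x : b -> b
let u : Bool
\v._ : d -> Bool

Answer: a -> Bool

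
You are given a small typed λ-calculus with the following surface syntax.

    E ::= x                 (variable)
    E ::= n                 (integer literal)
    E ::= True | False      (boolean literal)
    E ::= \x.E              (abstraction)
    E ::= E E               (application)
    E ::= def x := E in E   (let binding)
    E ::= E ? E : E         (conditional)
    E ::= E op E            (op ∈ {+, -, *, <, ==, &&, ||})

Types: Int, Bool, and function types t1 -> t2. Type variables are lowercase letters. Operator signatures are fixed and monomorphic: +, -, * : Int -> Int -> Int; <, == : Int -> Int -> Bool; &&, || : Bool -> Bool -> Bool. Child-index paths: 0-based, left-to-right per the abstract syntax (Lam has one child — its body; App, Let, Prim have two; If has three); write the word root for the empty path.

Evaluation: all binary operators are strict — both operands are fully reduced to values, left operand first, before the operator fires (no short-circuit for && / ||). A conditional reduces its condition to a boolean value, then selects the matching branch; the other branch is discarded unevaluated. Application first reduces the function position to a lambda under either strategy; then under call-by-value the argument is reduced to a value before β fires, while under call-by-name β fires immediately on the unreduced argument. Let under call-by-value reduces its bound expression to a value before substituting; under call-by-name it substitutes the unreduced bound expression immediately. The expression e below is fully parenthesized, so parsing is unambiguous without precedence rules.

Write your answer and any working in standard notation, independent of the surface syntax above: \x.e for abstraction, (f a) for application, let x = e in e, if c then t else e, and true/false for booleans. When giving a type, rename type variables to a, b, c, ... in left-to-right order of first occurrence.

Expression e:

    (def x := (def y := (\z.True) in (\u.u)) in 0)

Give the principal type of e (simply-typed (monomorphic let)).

Answer: Int

Trace:
\z._ : a -> Bool
let y : a -> Bool
u : b
\u._ : b -> b
let x : b -> b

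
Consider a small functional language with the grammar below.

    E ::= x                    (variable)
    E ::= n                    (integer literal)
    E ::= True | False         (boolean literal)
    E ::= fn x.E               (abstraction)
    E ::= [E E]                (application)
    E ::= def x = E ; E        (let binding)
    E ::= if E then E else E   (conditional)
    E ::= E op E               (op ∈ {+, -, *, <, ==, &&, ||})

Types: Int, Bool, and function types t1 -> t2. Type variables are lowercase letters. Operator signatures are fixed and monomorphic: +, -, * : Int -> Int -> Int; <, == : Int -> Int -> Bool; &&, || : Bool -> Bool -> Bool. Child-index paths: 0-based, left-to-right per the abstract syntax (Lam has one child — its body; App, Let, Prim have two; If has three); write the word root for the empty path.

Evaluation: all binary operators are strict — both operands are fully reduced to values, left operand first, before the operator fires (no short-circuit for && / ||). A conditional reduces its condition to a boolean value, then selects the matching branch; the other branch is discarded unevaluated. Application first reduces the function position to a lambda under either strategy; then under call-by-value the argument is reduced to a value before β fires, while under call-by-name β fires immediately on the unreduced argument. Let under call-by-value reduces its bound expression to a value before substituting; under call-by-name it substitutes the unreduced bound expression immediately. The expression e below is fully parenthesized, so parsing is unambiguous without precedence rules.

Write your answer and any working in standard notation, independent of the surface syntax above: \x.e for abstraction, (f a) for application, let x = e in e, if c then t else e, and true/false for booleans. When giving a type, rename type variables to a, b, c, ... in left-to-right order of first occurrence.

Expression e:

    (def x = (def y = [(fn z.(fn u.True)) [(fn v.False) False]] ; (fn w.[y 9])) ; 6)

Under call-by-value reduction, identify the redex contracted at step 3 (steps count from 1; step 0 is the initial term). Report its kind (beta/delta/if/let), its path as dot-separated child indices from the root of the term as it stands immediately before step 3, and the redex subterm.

Derivation:
step 0: (let x = (let y = ((\z.(\u.true)) ((\v.false) false)) in (\w.(y 9))) in 6)
step 1: [beta@0.0.1] (let x = (let y = ((\z.(\u.true)) false) in (\w.(y 9))) in 6)
step 2: [beta@0.0] (let x = (let y = (\u.true) in (\w.(y 9))) in 6)
step 3: [let@0] (let x = (\w.((\u.true) 9)) in 6)

Answer: let at 0 : (let y = (\u.true) in (\w.(y 9)))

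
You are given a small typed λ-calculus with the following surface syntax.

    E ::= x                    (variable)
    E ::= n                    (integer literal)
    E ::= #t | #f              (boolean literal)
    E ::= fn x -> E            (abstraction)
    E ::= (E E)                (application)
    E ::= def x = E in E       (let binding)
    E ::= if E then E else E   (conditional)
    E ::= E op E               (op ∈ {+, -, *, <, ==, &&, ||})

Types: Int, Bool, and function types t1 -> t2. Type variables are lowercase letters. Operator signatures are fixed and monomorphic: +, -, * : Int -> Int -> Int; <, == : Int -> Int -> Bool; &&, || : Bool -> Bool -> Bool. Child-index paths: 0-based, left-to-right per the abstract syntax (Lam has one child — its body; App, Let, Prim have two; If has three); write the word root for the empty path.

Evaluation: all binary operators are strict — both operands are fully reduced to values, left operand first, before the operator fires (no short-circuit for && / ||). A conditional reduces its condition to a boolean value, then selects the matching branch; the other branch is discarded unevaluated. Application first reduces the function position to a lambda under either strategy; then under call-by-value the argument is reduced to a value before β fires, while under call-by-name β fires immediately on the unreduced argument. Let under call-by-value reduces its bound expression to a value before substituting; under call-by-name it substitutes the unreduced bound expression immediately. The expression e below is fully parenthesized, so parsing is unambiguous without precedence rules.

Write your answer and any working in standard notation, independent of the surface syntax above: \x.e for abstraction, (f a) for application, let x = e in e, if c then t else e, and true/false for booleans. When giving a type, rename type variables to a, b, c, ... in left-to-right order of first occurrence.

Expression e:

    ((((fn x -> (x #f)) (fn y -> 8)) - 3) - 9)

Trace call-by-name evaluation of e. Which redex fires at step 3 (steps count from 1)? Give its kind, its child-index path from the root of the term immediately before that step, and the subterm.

Trace:
step 0: ((((\x.(x false)) (\y.8)) - 3) - 9)
step 1: [beta@0.0] ((((\y.8) false) - 3) - 9)
step 2: [beta@0.0] ((8 - 3) - 9)
step 3: [delta@0] (5 - 9)

Answer: delta at 0 : (8 - 3)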